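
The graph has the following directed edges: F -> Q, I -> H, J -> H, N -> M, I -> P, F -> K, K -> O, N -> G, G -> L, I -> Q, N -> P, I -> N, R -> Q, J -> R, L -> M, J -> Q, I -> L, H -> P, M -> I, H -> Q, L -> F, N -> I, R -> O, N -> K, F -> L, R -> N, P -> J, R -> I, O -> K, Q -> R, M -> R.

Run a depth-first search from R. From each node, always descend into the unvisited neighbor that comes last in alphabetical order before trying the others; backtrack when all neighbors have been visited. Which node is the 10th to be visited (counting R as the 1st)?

I

Visit R
R → Q
R → O
O → K
R → N
N → P
P → J
J → H
N → M
M → I
I → L
L → F
N → G

Visit order: R, Q, O, K, N, P, J, H, M, I, L, F, G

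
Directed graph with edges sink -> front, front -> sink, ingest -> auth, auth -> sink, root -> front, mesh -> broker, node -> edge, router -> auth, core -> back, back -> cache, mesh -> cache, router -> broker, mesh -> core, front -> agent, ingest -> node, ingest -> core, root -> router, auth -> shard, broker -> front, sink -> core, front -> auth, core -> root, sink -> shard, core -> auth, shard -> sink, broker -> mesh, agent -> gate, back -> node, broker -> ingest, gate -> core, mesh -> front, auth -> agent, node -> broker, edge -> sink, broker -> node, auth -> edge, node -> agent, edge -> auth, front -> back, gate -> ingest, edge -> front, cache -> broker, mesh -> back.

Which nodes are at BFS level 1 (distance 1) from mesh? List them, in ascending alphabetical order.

back, broker, cache, core, front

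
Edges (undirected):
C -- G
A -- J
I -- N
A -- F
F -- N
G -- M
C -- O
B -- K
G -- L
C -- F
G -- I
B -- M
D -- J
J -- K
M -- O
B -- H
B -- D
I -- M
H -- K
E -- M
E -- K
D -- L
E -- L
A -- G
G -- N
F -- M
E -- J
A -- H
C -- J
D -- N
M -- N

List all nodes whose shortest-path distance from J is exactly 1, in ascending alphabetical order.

A, C, D, E, K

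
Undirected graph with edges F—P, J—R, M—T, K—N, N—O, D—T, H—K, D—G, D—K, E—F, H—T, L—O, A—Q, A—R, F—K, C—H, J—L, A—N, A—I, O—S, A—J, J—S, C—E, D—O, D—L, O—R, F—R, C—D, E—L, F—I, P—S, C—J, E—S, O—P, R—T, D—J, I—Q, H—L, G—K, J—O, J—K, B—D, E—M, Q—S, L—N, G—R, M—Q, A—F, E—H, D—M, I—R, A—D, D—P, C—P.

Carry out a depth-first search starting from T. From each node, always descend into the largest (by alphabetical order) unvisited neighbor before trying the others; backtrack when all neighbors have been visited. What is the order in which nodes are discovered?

Visit T
T → R
R → O
O → S
S → Q
Q → M
M → E
E → L
L → N
N → K
K → J
J → D
D → P
P → F
F → I
I → A
P → C
C → H
D → G
D → B

T, R, O, S, Q, M, E, L, N, K, J, D, P, F, I, A, C, H, G, B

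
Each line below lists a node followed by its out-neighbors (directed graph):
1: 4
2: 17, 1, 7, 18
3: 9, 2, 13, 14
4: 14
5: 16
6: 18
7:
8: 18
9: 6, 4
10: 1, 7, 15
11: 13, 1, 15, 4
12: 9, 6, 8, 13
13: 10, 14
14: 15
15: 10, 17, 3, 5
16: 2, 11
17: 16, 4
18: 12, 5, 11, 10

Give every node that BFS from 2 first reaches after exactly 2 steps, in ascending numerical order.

4, 5, 10, 11, 12, 16

Level 0: 2
Level 1: 1, 7, 17, 18
Level 2: 4, 5, 10, 11, 12, 16
Level 3: 6, 8, 9, 13, 14, 15
Level 4: 3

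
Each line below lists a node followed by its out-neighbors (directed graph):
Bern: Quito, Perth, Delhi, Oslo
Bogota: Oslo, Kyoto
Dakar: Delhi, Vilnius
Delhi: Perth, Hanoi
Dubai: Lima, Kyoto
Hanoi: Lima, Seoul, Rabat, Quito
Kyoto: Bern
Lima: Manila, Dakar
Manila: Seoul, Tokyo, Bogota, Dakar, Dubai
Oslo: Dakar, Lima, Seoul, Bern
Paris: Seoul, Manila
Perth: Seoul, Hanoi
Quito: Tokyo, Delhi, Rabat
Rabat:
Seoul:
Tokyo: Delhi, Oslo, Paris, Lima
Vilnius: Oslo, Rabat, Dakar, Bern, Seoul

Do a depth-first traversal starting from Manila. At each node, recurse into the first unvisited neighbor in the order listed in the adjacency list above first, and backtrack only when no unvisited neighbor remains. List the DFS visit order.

Manila, Seoul, Tokyo, Delhi, Perth, Hanoi, Lima, Dakar, Vilnius, Oslo, Bern, Quito, Rabat, Paris, Bogota, Kyoto, Dubai

Visit Manila
Manila → Seoul
Manila → Tokyo
Tokyo → Delhi
Delhi → Perth
Perth → Hanoi
Hanoi → Lima
Lima → Dakar
Dakar → Vilnius
Vilnius → Oslo
Oslo → Bern
Bern → Quito
Quito → Rabat
Tokyo → Paris
Manila → Bogota
Bogota → Kyoto
Manila → Dubai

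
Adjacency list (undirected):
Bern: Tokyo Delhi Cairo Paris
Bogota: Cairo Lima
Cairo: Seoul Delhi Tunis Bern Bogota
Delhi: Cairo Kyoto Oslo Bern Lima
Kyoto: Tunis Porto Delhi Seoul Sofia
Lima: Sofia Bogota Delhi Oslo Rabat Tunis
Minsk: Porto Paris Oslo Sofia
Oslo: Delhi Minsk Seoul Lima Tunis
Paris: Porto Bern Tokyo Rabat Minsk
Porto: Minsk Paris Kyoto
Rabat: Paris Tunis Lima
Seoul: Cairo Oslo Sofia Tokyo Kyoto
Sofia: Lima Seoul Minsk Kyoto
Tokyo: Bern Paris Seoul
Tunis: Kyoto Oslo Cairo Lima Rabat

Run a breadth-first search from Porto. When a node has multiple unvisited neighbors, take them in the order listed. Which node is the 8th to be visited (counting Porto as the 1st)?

Tokyo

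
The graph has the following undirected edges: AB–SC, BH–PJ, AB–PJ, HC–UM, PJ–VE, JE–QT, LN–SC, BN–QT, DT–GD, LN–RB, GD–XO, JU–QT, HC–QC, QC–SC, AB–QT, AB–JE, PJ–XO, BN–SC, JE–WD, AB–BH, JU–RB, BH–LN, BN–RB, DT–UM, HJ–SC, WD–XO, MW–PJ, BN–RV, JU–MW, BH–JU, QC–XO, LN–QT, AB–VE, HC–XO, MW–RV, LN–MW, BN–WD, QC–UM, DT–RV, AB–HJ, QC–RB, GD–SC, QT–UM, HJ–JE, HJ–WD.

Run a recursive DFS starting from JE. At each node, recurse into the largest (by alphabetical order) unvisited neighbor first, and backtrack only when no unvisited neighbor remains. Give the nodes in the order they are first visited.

JE → WD → XO → QC → UM → QT → LN → SC → HJ → AB → VE → PJ → MW → RV → DT → GD → BN → RB → JU → BH → HC

Visit JE
JE → WD
WD → XO
XO → QC
QC → UM
UM → QT
QT → LN
LN → SC
SC → HJ
HJ → AB
AB → VE
VE → PJ
PJ → MW
MW → RV
RV → DT
DT → GD
RV → BN
BN → RB
RB → JU
JU → BH
UM → HC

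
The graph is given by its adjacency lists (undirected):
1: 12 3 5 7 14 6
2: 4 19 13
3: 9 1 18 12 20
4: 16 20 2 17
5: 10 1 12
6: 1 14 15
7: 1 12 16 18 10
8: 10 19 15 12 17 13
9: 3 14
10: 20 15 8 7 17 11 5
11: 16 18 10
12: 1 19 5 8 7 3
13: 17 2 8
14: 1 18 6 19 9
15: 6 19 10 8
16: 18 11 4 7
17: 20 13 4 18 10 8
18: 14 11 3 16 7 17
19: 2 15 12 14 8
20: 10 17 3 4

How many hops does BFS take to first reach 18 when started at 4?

Level 0: 4
Level 1: 2, 16, 17, 20
Level 2: 3, 7, 8, 10, 11, 13, 18, 19
Level 3: 1, 5, 9, 12, 14, 15
Level 4: 6
18 first appears at level 2.

2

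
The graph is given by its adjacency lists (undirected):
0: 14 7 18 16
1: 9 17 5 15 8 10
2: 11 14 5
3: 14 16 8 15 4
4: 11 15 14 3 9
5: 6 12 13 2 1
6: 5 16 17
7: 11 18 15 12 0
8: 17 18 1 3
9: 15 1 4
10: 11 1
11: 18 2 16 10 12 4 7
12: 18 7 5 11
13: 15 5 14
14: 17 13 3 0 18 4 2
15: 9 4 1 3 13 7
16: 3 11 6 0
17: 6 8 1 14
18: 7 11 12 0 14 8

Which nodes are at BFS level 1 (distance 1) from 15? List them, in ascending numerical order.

Level 0: 15
Level 1: 1, 3, 4, 7, 9, 13
Level 2: 0, 5, 8, 10, 11, 12, 14, 16, 17, 18
Level 3: 2, 6

1, 3, 4, 7, 9, 13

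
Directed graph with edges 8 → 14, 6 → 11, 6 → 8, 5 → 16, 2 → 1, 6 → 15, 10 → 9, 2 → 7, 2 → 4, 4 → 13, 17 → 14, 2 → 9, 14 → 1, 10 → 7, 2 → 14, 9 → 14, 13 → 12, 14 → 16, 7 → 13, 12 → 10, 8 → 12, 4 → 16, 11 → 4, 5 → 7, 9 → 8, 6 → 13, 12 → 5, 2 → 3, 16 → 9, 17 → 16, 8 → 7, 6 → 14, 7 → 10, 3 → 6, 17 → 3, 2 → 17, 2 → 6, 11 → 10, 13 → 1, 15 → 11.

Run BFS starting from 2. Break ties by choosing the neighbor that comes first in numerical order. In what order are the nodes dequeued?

2, 1, 3, 4, 6, 7, 9, 14, 17, 13, 16, 8, 11, 15, 10, 12, 5

Visit 2; enqueue 1, 3, 4, 6, 7, 9, 14, 17 → queue [1, 3, 4, 6, 7, 9, 14, 17]
Visit 1 → queue [3, 4, 6, 7, 9, 14, 17]
Visit 3 → queue [4, 6, 7, 9, 14, 17]
Visit 4; enqueue 13, 16 → queue [6, 7, 9, 14, 17, 13, 16]
Visit 6; enqueue 8, 11, 15 → queue [7, 9, 14, 17, 13, 16, 8, 11, 15]
Visit 7; enqueue 10 → queue [9, 14, 17, 13, 16, 8, 11, 15, 10]
Visit 9 → queue [14, 17, 13, 16, 8, 11, 15, 10]
Visit 14 → queue [17, 13, 16, 8, 11, 15, 10]
Visit 17 → queue [13, 16, 8, 11, 15, 10]
Visit 13; enqueue 12 → queue [16, 8, 11, 15, 10, 12]
Visit 16 → queue [8, 11, 15, 10, 12]
Visit 8 → queue [11, 15, 10, 12]
Visit 11 → queue [15, 10, 12]
Visit 15 → queue [10, 12]
Visit 10 → queue [12]
Visit 12; enqueue 5 → queue [5]
Visit 5 → queue []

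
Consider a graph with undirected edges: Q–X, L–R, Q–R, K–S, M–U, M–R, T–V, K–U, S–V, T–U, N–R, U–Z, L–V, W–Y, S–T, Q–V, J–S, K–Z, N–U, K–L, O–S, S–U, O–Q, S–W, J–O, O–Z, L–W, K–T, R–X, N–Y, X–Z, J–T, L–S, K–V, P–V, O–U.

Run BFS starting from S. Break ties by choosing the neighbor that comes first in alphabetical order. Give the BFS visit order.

Visit S; enqueue J, K, L, O, T, U, V, W → queue [J, K, L, O, T, U, V, W]
Visit J → queue [K, L, O, T, U, V, W]
Visit K; enqueue Z → queue [L, O, T, U, V, W, Z]
Visit L; enqueue R → queue [O, T, U, V, W, Z, R]
Visit O; enqueue Q → queue [T, U, V, W, Z, R, Q]
Visit T → queue [U, V, W, Z, R, Q]
Visit U; enqueue M, N → queue [V, W, Z, R, Q, M, N]
Visit V; enqueue P → queue [W, Z, R, Q, M, N, P]
Visit W; enqueue Y → queue [Z, R, Q, M, N, P, Y]
Visit Z; enqueue X → queue [R, Q, M, N, P, Y, X]
Visit R → queue [Q, M, N, P, Y, X]
Visit Q → queue [M, N, P, Y, X]
Visit M → queue [N, P, Y, X]
Visit N → queue [P, Y, X]
Visit P → queue [Y, X]
Visit Y → queue [X]
Visit X → queue []

S, J, K, L, O, T, U, V, W, Z, R, Q, M, N, P, Y, X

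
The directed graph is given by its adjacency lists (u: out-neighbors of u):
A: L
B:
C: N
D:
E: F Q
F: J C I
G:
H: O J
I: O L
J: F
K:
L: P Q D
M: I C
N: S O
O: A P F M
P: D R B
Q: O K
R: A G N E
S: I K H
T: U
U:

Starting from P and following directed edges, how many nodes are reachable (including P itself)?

19

BFS from P visits: P, R, D, B, N, G, E, A, S, O, Q, F, L, K, I, H, M, J, C
Reachable nodes: 19 of 21 total.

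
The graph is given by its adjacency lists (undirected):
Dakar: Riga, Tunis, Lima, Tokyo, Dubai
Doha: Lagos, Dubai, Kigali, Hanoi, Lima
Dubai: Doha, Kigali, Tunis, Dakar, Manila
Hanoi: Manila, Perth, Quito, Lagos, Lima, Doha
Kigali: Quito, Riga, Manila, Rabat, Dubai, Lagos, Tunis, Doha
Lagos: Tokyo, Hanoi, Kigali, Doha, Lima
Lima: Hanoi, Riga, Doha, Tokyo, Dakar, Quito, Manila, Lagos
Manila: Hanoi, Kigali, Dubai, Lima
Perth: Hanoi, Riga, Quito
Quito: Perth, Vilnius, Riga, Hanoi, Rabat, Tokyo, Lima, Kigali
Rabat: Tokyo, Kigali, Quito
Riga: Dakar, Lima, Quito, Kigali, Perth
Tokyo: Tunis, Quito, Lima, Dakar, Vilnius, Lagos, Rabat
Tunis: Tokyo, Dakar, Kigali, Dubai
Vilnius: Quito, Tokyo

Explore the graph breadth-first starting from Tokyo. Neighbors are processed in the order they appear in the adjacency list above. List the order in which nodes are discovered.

Visit Tokyo; enqueue Tunis, Quito, Lima, Dakar, Vilnius, Lagos, Rabat → queue [Tunis, Quito, Lima, Dakar, Vilnius, Lagos, Rabat]
Visit Tunis; enqueue Kigali, Dubai → queue [Quito, Lima, Dakar, Vilnius, Lagos, Rabat, Kigali, Dubai]
Visit Quito; enqueue Perth, Riga, Hanoi → queue [Lima, Dakar, Vilnius, Lagos, Rabat, Kigali, Dubai, Perth, Riga, Hanoi]
Visit Lima; enqueue Doha, Manila → queue [Dakar, Vilnius, Lagos, Rabat, Kigali, Dubai, Perth, Riga, Hanoi, Doha, Manila]
Visit Dakar → queue [Vilnius, Lagos, Rabat, Kigali, Dubai, Perth, Riga, Hanoi, Doha, Manila]
Visit Vilnius → queue [Lagos, Rabat, Kigali, Dubai, Perth, Riga, Hanoi, Doha, Manila]
Visit Lagos → queue [Rabat, Kigali, Dubai, Perth, Riga, Hanoi, Doha, Manila]
Visit Rabat → queue [Kigali, Dubai, Perth, Riga, Hanoi, Doha, Manila]
Visit Kigali → queue [Dubai, Perth, Riga, Hanoi, Doha, Manila]
Visit Dubai → queue [Perth, Riga, Hanoi, Doha, Manila]
Visit Perth → queue [Riga, Hanoi, Doha, Manila]
Visit Riga → queue [Hanoi, Doha, Manila]
Visit Hanoi → queue [Doha, Manila]
Visit Doha → queue [Manila]
Visit Manila → queue []

Tokyo → Tunis → Quito → Lima → Dakar → Vilnius → Lagos → Rabat → Kigali → Dubai → Perth → Riga → Hanoi → Doha → Manila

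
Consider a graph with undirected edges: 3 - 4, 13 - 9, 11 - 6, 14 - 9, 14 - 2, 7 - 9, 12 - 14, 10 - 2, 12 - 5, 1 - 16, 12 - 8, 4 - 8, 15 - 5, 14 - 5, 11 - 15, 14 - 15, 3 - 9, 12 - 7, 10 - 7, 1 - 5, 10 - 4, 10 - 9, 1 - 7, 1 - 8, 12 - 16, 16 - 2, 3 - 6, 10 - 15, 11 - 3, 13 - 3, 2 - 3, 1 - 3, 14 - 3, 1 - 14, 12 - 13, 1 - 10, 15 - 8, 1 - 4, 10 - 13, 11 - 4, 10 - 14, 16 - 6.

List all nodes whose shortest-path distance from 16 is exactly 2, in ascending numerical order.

Level 0: 16
Level 1: 1, 2, 6, 12
Level 2: 3, 4, 5, 7, 8, 10, 11, 13, 14
Level 3: 9, 15

3, 4, 5, 7, 8, 10, 11, 13, 14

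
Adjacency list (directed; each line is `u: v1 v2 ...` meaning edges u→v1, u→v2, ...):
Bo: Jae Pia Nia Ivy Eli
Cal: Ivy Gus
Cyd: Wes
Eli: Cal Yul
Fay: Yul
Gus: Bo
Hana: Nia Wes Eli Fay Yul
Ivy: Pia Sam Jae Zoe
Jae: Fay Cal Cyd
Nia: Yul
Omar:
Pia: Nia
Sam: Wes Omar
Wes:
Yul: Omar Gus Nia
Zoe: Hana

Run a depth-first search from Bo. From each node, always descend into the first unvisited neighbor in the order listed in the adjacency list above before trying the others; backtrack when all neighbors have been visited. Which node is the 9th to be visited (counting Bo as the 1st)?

Ivy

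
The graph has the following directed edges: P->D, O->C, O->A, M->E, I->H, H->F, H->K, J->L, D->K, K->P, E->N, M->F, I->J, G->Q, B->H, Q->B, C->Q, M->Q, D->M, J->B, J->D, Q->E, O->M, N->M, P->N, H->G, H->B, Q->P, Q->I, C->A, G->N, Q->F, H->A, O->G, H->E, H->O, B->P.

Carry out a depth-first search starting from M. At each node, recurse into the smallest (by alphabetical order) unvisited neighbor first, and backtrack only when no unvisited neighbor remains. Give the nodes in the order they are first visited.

Visit M
M → E
E → N
M → F
M → Q
Q → B
B → H
H → A
H → G
H → K
K → P
P → D
H → O
O → C
Q → I
I → J
J → L

M -> E -> N -> F -> Q -> B -> H -> A -> G -> K -> P -> D -> O -> C -> I -> J -> L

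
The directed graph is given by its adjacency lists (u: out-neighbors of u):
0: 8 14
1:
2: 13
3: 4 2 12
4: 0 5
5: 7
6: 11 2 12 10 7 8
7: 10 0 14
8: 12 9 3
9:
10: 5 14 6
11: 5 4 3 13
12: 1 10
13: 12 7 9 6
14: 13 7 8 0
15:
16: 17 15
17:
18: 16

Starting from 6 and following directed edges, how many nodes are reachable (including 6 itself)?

15

BFS from 6 visits: 6, 11, 2, 12, 10, 7, 8, 5, 4, 3, 13, 1, 14, 0, 9
Reachable nodes: 15 of 19 total.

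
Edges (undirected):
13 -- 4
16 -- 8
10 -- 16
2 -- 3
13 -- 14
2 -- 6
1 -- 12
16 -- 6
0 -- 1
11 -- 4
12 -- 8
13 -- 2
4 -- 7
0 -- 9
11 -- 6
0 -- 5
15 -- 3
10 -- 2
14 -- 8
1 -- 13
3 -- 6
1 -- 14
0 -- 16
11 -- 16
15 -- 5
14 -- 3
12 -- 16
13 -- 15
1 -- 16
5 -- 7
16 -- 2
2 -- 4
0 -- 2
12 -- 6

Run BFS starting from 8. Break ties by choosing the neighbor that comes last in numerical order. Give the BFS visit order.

Visit 8; enqueue 16, 14, 12 → queue [16, 14, 12]
Visit 16; enqueue 11, 10, 6, 2, 1, 0 → queue [14, 12, 11, 10, 6, 2, 1, 0]
Visit 14; enqueue 13, 3 → queue [12, 11, 10, 6, 2, 1, 0, 13, 3]
Visit 12 → queue [11, 10, 6, 2, 1, 0, 13, 3]
Visit 11; enqueue 4 → queue [10, 6, 2, 1, 0, 13, 3, 4]
Visit 10 → queue [6, 2, 1, 0, 13, 3, 4]
Visit 6 → queue [2, 1, 0, 13, 3, 4]
Visit 2 → queue [1, 0, 13, 3, 4]
Visit 1 → queue [0, 13, 3, 4]
Visit 0; enqueue 9, 5 → queue [13, 3, 4, 9, 5]
Visit 13; enqueue 15 → queue [3, 4, 9, 5, 15]
Visit 3 → queue [4, 9, 5, 15]
Visit 4; enqueue 7 → queue [9, 5, 15, 7]
Visit 9 → queue [5, 15, 7]
Visit 5 → queue [15, 7]
Visit 15 → queue [7]
Visit 7 → queue []

8, 16, 14, 12, 11, 10, 6, 2, 1, 0, 13, 3, 4, 9, 5, 15, 7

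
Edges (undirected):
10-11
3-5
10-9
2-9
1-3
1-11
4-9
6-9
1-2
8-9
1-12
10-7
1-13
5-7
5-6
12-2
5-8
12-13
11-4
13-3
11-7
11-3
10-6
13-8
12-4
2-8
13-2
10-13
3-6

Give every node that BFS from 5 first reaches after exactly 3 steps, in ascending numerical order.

4, 12

Level 0: 5
Level 1: 3, 6, 7, 8
Level 2: 1, 2, 9, 10, 11, 13
Level 3: 4, 12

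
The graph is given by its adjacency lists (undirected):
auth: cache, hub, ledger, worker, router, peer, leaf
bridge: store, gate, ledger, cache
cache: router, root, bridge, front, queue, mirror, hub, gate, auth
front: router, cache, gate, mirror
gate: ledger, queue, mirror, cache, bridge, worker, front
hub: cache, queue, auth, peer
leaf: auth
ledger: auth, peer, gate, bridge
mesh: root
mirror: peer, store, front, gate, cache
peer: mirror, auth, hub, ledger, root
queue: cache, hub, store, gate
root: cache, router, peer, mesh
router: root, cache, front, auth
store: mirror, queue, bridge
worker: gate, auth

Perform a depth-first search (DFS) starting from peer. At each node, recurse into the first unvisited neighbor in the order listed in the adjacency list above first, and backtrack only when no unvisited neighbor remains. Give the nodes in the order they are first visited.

Visit peer
peer → mirror
mirror → store
store → queue
queue → cache
cache → router
router → root
root → mesh
router → front
front → gate
gate → ledger
ledger → auth
auth → hub
auth → worker
auth → leaf
ledger → bridge

peer → mirror → store → queue → cache → router → root → mesh → front → gate → ledger → auth → hub → worker → leaf → bridge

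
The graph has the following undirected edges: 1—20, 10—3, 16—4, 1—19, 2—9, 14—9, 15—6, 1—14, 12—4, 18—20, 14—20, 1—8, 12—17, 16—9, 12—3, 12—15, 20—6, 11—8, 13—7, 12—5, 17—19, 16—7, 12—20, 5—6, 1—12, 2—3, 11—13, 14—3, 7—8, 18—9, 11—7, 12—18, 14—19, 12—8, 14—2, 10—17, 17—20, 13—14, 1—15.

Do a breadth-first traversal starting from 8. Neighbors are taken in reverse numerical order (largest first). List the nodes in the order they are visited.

Visit 8; enqueue 12, 11, 7, 1 → queue [12, 11, 7, 1]
Visit 12; enqueue 20, 18, 17, 15, 5, 4, 3 → queue [11, 7, 1, 20, 18, 17, 15, 5, 4, 3]
Visit 11; enqueue 13 → queue [7, 1, 20, 18, 17, 15, 5, 4, 3, 13]
Visit 7; enqueue 16 → queue [1, 20, 18, 17, 15, 5, 4, 3, 13, 16]
Visit 1; enqueue 19, 14 → queue [20, 18, 17, 15, 5, 4, 3, 13, 16, 19, 14]
Visit 20; enqueue 6 → queue [18, 17, 15, 5, 4, 3, 13, 16, 19, 14, 6]
Visit 18; enqueue 9 → queue [17, 15, 5, 4, 3, 13, 16, 19, 14, 6, 9]
Visit 17; enqueue 10 → queue [15, 5, 4, 3, 13, 16, 19, 14, 6, 9, 10]
Visit 15 → queue [5, 4, 3, 13, 16, 19, 14, 6, 9, 10]
Visit 5 → queue [4, 3, 13, 16, 19, 14, 6, 9, 10]
Visit 4 → queue [3, 13, 16, 19, 14, 6, 9, 10]
Visit 3; enqueue 2 → queue [13, 16, 19, 14, 6, 9, 10, 2]
Visit 13 → queue [16, 19, 14, 6, 9, 10, 2]
Visit 16 → queue [19, 14, 6, 9, 10, 2]
Visit 19 → queue [14, 6, 9, 10, 2]
Visit 14 → queue [6, 9, 10, 2]
Visit 6 → queue [9, 10, 2]
Visit 9 → queue [10, 2]
Visit 10 → queue [2]
Visit 2 → queue []

8 12 11 7 1 20 18 17 15 5 4 3 13 16 19 14 6 9 10 2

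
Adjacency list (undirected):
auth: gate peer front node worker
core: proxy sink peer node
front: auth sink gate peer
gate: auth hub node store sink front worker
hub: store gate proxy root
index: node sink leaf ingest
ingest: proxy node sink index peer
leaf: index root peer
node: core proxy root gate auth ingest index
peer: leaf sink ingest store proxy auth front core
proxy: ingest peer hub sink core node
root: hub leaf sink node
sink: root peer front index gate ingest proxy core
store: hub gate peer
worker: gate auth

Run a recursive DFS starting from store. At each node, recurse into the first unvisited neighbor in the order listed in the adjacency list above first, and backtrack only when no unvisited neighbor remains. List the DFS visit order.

Visit store
store → hub
hub → gate
gate → auth
auth → peer
peer → leaf
leaf → index
index → node
node → core
core → proxy
proxy → ingest
ingest → sink
sink → root
sink → front
auth → worker

store → hub → gate → auth → peer → leaf → index → node → core → proxy → ingest → sink → root → front → worker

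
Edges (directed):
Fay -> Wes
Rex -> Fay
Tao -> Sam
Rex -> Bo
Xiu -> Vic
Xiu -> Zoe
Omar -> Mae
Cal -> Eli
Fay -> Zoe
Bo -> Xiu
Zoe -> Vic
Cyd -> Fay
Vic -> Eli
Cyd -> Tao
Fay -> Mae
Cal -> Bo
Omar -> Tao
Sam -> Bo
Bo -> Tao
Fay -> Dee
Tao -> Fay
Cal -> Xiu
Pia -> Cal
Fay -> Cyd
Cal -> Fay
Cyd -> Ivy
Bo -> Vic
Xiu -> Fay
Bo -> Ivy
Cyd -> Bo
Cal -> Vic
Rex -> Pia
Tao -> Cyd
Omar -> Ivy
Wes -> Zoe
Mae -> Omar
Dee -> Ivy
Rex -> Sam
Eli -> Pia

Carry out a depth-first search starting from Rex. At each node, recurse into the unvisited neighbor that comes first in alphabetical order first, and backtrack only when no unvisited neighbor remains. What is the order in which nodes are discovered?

Visit Rex
Rex → Bo
Bo → Ivy
Bo → Tao
Tao → Cyd
Cyd → Fay
Fay → Dee
Fay → Mae
Mae → Omar
Fay → Wes
Wes → Zoe
Zoe → Vic
Vic → Eli
Eli → Pia
Pia → Cal
Cal → Xiu
Tao → Sam

Rex Bo Ivy Tao Cyd Fay Dee Mae Omar Wes Zoe Vic Eli Pia Cal Xiu Sam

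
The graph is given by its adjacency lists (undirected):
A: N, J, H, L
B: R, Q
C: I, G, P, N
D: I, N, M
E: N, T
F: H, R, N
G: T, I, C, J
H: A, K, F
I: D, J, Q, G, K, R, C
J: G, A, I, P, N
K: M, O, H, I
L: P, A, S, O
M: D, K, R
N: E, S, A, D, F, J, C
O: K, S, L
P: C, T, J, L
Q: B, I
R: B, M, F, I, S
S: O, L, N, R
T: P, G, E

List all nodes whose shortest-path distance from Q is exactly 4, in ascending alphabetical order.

Level 0: Q
Level 1: B, I
Level 2: C, D, G, J, K, R
Level 3: A, F, H, M, N, O, P, S, T
Level 4: E, L

E, L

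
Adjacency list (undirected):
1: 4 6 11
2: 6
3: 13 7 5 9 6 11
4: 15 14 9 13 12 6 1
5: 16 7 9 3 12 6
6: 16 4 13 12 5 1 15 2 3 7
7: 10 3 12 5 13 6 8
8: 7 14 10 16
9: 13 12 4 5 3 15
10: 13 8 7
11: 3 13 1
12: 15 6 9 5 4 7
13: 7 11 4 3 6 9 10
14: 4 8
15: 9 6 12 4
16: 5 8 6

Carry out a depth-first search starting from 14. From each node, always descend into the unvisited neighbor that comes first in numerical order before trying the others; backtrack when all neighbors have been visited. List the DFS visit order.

Visit 14
14 → 4
4 → 1
1 → 6
6 → 2
6 → 3
3 → 5
5 → 7
7 → 8
8 → 10
10 → 13
13 → 9
9 → 12
12 → 15
13 → 11
8 → 16

14 4 1 6 2 3 5 7 8 10 13 9 12 15 11 16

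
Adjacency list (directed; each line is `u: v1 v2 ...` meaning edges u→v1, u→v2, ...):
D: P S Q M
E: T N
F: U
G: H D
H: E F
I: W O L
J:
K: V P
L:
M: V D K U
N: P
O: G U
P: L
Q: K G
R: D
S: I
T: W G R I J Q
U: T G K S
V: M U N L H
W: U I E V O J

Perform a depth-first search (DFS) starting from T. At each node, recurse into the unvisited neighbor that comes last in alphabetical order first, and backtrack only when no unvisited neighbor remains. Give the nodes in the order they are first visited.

T -> W -> V -> U -> S -> I -> O -> G -> H -> F -> E -> N -> P -> L -> D -> Q -> K -> M -> J -> R

Visit T
T → W
W → V
V → U
U → S
S → I
I → O
O → G
G → H
H → F
H → E
E → N
N → P
P → L
G → D
D → Q
Q → K
D → M
W → J
T → R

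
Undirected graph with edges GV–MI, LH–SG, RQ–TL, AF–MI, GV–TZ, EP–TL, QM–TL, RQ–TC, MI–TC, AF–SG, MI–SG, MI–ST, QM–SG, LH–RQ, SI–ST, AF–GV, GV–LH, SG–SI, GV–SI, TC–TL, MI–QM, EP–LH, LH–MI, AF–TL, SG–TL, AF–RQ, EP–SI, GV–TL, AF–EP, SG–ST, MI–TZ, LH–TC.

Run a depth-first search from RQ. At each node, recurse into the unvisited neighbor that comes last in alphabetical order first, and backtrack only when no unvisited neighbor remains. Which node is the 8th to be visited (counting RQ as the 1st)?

ST

Visit RQ
RQ → TL
TL → TC
TC → MI
MI → TZ
TZ → GV
GV → SI
SI → ST
ST → SG
SG → QM
SG → LH
LH → EP
EP → AF

Visit order: RQ, TL, TC, MI, TZ, GV, SI, ST, SG, QM, LH, EP, AF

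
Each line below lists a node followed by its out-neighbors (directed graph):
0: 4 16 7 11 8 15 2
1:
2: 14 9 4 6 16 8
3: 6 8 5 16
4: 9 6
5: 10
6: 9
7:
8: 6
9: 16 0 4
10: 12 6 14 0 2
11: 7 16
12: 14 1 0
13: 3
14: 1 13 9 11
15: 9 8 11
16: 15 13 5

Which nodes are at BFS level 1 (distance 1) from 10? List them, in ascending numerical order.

Level 0: 10
Level 1: 0, 2, 6, 12, 14
Level 2: 1, 4, 7, 8, 9, 11, 13, 15, 16
Level 3: 3, 5

0, 2, 6, 12, 14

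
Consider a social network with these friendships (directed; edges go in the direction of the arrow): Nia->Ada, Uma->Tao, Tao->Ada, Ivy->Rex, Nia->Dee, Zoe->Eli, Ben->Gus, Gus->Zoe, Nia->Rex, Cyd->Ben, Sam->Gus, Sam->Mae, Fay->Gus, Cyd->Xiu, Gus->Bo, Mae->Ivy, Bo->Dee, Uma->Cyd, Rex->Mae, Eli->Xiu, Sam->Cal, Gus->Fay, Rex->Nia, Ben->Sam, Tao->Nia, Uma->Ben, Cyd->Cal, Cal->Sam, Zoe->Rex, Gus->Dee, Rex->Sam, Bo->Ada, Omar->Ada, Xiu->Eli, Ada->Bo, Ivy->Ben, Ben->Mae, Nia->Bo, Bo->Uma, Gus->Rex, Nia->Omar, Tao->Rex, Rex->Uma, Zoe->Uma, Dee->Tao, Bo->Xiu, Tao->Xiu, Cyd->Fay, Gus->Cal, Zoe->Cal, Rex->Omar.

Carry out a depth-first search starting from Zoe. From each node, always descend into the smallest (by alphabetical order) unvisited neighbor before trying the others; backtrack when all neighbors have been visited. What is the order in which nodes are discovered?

Zoe, Cal, Sam, Gus, Bo, Ada, Dee, Tao, Nia, Omar, Rex, Mae, Ivy, Ben, Uma, Cyd, Fay, Xiu, Eli

Visit Zoe
Zoe → Cal
Cal → Sam
Sam → Gus
Gus → Bo
Bo → Ada
Bo → Dee
Dee → Tao
Tao → Nia
Nia → Omar
Nia → Rex
Rex → Mae
Mae → Ivy
Ivy → Ben
Rex → Uma
Uma → Cyd
Cyd → Fay
Cyd → Xiu
Xiu → Eli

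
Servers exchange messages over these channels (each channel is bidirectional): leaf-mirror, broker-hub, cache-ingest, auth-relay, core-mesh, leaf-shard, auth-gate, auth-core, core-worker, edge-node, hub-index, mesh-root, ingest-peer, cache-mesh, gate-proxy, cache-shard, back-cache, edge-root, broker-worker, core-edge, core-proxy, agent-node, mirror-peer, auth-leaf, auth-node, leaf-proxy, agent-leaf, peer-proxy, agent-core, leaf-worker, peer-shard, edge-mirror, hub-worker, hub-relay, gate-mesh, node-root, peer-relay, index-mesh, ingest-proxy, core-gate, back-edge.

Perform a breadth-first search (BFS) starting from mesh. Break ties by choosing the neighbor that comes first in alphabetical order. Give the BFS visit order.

Visit mesh; enqueue cache, core, gate, index, root → queue [cache, core, gate, index, root]
Visit cache; enqueue back, ingest, shard → queue [core, gate, index, root, back, ingest, shard]
Visit core; enqueue agent, auth, edge, proxy, worker → queue [gate, index, root, back, ingest, shard, agent, auth, edge, proxy, worker]
Visit gate → queue [index, root, back, ingest, shard, agent, auth, edge, proxy, worker]
Visit index; enqueue hub → queue [root, back, ingest, shard, agent, auth, edge, proxy, worker, hub]
Visit root; enqueue node → queue [back, ingest, shard, agent, auth, edge, proxy, worker, hub, node]
Visit back → queue [ingest, shard, agent, auth, edge, proxy, worker, hub, node]
Visit ingest; enqueue peer → queue [shard, agent, auth, edge, proxy, worker, hub, node, peer]
Visit shard; enqueue leaf → queue [agent, auth, edge, proxy, worker, hub, node, peer, leaf]
Visit agent → queue [auth, edge, proxy, worker, hub, node, peer, leaf]
Visit auth; enqueue relay → queue [edge, proxy, worker, hub, node, peer, leaf, relay]
Visit edge; enqueue mirror → queue [proxy, worker, hub, node, peer, leaf, relay, mirror]
Visit proxy → queue [worker, hub, node, peer, leaf, relay, mirror]
Visit worker; enqueue broker → queue [hub, node, peer, leaf, relay, mirror, broker]
Visit hub → queue [node, peer, leaf, relay, mirror, broker]
Visit node → queue [peer, leaf, relay, mirror, broker]
Visit peer → queue [leaf, relay, mirror, broker]
Visit leaf → queue [relay, mirror, broker]
Visit relay → queue [mirror, broker]
Visit mirror → queue [broker]
Visit broker → queue []

mesh cache core gate index root back ingest shard agent auth edge proxy worker hub node peer leaf relay mirror broker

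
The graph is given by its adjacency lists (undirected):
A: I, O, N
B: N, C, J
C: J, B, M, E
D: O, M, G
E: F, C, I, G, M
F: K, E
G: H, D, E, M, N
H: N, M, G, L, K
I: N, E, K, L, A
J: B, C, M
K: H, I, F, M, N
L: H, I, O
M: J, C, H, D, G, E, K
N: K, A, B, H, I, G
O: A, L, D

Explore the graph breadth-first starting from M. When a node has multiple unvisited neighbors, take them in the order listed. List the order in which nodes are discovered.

M → J → C → H → D → G → E → K → B → N → L → O → F → I → A

Visit M; enqueue J, C, H, D, G, E, K → queue [J, C, H, D, G, E, K]
Visit J; enqueue B → queue [C, H, D, G, E, K, B]
Visit C → queue [H, D, G, E, K, B]
Visit H; enqueue N, L → queue [D, G, E, K, B, N, L]
Visit D; enqueue O → queue [G, E, K, B, N, L, O]
Visit G → queue [E, K, B, N, L, O]
Visit E; enqueue F, I → queue [K, B, N, L, O, F, I]
Visit K → queue [B, N, L, O, F, I]
Visit B → queue [N, L, O, F, I]
Visit N; enqueue A → queue [L, O, F, I, A]
Visit L → queue [O, F, I, A]
Visit O → queue [F, I, A]
Visit F → queue [I, A]
Visit I → queue [A]
Visit A → queue []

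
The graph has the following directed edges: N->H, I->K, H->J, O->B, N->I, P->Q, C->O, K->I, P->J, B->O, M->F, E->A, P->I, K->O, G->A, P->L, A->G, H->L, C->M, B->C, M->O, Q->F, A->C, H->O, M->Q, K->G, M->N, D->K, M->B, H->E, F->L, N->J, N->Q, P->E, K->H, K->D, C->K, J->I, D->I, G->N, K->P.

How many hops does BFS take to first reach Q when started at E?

4

Level 0: E
Level 1: A
Level 2: C, G
Level 3: K, M, N, O
Level 4: B, D, F, H, I, J, P, Q
Level 5: L
Q first appears at level 4.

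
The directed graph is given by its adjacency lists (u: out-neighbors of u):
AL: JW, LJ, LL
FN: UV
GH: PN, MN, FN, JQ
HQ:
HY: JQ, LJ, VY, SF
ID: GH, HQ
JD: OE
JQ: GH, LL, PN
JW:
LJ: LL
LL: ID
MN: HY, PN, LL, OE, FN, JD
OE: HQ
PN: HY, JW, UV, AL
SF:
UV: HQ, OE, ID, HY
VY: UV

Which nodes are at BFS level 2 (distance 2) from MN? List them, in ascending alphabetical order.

Level 0: MN
Level 1: FN, HY, JD, LL, OE, PN
Level 2: AL, HQ, ID, JQ, JW, LJ, SF, UV, VY
Level 3: GH

AL, HQ, ID, JQ, JW, LJ, SF, UV, VY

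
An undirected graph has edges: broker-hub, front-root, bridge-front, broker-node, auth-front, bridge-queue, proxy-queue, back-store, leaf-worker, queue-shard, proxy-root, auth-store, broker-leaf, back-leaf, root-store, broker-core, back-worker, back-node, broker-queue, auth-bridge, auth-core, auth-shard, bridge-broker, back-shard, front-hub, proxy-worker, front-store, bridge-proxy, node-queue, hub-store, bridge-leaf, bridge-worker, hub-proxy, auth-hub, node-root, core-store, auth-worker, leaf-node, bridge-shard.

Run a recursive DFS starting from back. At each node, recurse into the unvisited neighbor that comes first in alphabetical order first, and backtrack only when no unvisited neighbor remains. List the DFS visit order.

back -> leaf -> bridge -> auth -> core -> broker -> hub -> front -> root -> node -> queue -> proxy -> worker -> shard -> store

Visit back
back → leaf
leaf → bridge
bridge → auth
auth → core
core → broker
broker → hub
hub → front
front → root
root → node
node → queue
queue → proxy
proxy → worker
queue → shard
root → store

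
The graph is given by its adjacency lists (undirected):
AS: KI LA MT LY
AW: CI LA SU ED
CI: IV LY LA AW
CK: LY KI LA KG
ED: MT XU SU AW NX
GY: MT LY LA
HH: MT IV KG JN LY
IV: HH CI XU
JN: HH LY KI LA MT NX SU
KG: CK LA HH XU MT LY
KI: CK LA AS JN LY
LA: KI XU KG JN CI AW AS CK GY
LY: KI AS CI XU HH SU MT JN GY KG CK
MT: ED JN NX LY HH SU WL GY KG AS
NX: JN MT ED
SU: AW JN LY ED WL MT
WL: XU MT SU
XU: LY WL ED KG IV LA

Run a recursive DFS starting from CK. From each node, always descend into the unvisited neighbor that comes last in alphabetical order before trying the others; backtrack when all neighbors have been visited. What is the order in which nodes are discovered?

CK → LY → XU → WL → SU → MT → NX → JN → LA → KI → AS → KG → HH → IV → CI → AW → ED → GY

Visit CK
CK → LY
LY → XU
XU → WL
WL → SU
SU → MT
MT → NX
NX → JN
JN → LA
LA → KI
KI → AS
LA → KG
KG → HH
HH → IV
IV → CI
CI → AW
AW → ED
LA → GY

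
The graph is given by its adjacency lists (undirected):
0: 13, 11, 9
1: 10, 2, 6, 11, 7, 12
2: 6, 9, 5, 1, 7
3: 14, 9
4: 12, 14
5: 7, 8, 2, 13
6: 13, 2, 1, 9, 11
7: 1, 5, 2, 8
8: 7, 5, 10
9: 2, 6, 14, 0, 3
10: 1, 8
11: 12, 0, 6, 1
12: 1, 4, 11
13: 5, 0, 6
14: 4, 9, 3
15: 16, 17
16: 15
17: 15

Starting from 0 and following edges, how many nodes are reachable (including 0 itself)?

BFS from 0 visits: 0, 13, 11, 9, 6, 5, 12, 1, 14, 3, 2, 8, 7, 4, 10
Reachable nodes: 15 of 18 total.

15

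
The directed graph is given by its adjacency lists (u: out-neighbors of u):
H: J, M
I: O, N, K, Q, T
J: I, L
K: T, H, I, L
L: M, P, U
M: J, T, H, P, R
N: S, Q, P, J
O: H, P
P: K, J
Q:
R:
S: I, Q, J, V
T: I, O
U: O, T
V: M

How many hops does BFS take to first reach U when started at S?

3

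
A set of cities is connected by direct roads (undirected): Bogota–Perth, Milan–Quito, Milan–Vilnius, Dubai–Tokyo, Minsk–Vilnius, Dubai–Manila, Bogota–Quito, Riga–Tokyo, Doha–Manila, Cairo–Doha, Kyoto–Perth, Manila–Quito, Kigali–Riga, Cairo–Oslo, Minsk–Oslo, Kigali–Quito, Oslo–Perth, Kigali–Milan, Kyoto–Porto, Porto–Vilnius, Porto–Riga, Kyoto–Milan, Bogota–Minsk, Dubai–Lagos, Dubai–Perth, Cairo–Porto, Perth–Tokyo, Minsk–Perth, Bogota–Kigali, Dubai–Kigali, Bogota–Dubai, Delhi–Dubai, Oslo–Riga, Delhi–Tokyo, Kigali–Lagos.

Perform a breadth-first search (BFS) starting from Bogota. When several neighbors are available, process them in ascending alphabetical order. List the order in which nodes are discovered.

Bogota, Dubai, Kigali, Minsk, Perth, Quito, Delhi, Lagos, Manila, Tokyo, Milan, Riga, Oslo, Vilnius, Kyoto, Doha, Porto, Cairo

Visit Bogota; enqueue Dubai, Kigali, Minsk, Perth, Quito → queue [Dubai, Kigali, Minsk, Perth, Quito]
Visit Dubai; enqueue Delhi, Lagos, Manila, Tokyo → queue [Kigali, Minsk, Perth, Quito, Delhi, Lagos, Manila, Tokyo]
Visit Kigali; enqueue Milan, Riga → queue [Minsk, Perth, Quito, Delhi, Lagos, Manila, Tokyo, Milan, Riga]
Visit Minsk; enqueue Oslo, Vilnius → queue [Perth, Quito, Delhi, Lagos, Manila, Tokyo, Milan, Riga, Oslo, Vilnius]
Visit Perth; enqueue Kyoto → queue [Quito, Delhi, Lagos, Manila, Tokyo, Milan, Riga, Oslo, Vilnius, Kyoto]
Visit Quito → queue [Delhi, Lagos, Manila, Tokyo, Milan, Riga, Oslo, Vilnius, Kyoto]
Visit Delhi → queue [Lagos, Manila, Tokyo, Milan, Riga, Oslo, Vilnius, Kyoto]
Visit Lagos → queue [Manila, Tokyo, Milan, Riga, Oslo, Vilnius, Kyoto]
Visit Manila; enqueue Doha → queue [Tokyo, Milan, Riga, Oslo, Vilnius, Kyoto, Doha]
Visit Tokyo → queue [Milan, Riga, Oslo, Vilnius, Kyoto, Doha]
Visit Milan → queue [Riga, Oslo, Vilnius, Kyoto, Doha]
Visit Riga; enqueue Porto → queue [Oslo, Vilnius, Kyoto, Doha, Porto]
Visit Oslo; enqueue Cairo → queue [Vilnius, Kyoto, Doha, Porto, Cairo]
Visit Vilnius → queue [Kyoto, Doha, Porto, Cairo]
Visit Kyoto → queue [Doha, Porto, Cairo]
Visit Doha → queue [Porto, Cairo]
Visit Porto → queue [Cairo]
Visit Cairo → queue []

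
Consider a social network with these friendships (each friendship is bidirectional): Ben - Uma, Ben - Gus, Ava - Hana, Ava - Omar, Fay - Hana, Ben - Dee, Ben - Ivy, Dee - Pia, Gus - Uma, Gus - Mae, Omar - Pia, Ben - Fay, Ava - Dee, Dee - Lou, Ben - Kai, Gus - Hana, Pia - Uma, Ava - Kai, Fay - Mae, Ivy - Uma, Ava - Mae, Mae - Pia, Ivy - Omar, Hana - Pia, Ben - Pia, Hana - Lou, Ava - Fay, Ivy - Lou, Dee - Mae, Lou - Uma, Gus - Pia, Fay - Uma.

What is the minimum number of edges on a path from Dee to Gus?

Level 0: Dee
Level 1: Ava, Ben, Lou, Mae, Pia
Level 2: Fay, Gus, Hana, Ivy, Kai, Omar, Uma
Gus first appears at level 2.

2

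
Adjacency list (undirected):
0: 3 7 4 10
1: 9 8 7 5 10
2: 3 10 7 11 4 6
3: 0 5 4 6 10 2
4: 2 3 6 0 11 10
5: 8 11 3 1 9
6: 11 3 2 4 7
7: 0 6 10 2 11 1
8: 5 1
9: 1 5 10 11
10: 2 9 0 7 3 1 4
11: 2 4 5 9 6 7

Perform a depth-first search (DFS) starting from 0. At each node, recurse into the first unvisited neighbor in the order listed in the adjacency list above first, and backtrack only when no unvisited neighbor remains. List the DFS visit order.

0 → 3 → 5 → 8 → 1 → 9 → 10 → 2 → 7 → 6 → 11 → 4

Visit 0
0 → 3
3 → 5
5 → 8
8 → 1
1 → 9
9 → 10
10 → 2
2 → 7
7 → 6
6 → 11
11 → 4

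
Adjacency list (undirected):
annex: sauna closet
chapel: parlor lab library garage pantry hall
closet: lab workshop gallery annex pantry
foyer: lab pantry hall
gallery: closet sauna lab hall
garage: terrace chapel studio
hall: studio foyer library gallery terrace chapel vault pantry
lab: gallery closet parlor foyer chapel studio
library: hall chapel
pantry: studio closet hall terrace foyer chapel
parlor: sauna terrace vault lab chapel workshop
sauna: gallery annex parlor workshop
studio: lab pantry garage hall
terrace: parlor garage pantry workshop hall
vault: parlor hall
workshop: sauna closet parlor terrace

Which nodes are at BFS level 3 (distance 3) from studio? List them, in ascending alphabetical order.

Level 0: studio
Level 1: garage, hall, lab, pantry
Level 2: chapel, closet, foyer, gallery, library, parlor, terrace, vault
Level 3: annex, sauna, workshop

annex, sauna, workshop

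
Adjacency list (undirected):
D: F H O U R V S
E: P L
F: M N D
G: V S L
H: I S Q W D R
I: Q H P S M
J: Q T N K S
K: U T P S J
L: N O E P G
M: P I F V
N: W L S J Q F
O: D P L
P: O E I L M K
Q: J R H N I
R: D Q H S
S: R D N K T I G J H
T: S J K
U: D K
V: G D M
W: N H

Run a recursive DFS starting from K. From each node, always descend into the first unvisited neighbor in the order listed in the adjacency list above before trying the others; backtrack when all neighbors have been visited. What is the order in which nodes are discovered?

Visit K
K → U
U → D
D → F
F → M
M → P
P → O
O → L
L → N
N → W
W → H
H → I
I → Q
Q → J
J → T
T → S
S → R
S → G
G → V
L → E

K U D F M P O L N W H I Q J T S R G V E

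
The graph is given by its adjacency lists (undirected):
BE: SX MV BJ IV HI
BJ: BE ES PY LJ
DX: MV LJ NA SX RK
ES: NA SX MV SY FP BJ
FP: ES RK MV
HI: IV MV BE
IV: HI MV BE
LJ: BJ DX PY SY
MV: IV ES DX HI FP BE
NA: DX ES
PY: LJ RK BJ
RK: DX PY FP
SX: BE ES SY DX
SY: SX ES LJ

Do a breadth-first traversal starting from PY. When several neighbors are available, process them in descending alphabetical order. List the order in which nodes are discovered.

PY, RK, LJ, BJ, FP, DX, SY, ES, BE, MV, SX, NA, IV, HI

Visit PY; enqueue RK, LJ, BJ → queue [RK, LJ, BJ]
Visit RK; enqueue FP, DX → queue [LJ, BJ, FP, DX]
Visit LJ; enqueue SY → queue [BJ, FP, DX, SY]
Visit BJ; enqueue ES, BE → queue [FP, DX, SY, ES, BE]
Visit FP; enqueue MV → queue [DX, SY, ES, BE, MV]
Visit DX; enqueue SX, NA → queue [SY, ES, BE, MV, SX, NA]
Visit SY → queue [ES, BE, MV, SX, NA]
Visit ES → queue [BE, MV, SX, NA]
Visit BE; enqueue IV, HI → queue [MV, SX, NA, IV, HI]
Visit MV → queue [SX, NA, IV, HI]
Visit SX → queue [NA, IV, HI]
Visit NA → queue [IV, HI]
Visit IV → queue [HI]
Visit HI → queue []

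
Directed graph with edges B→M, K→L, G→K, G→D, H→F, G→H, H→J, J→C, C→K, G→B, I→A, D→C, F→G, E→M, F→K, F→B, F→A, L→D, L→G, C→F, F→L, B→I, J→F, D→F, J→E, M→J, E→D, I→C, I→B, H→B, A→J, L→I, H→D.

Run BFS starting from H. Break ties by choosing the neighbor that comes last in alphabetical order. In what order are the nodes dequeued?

H, J, F, D, B, E, C, L, K, G, A, M, I

Visit H; enqueue J, F, D, B → queue [J, F, D, B]
Visit J; enqueue E, C → queue [F, D, B, E, C]
Visit F; enqueue L, K, G, A → queue [D, B, E, C, L, K, G, A]
Visit D → queue [B, E, C, L, K, G, A]
Visit B; enqueue M, I → queue [E, C, L, K, G, A, M, I]
Visit E → queue [C, L, K, G, A, M, I]
Visit C → queue [L, K, G, A, M, I]
Visit L → queue [K, G, A, M, I]
Visit K → queue [G, A, M, I]
Visit G → queue [A, M, I]
Visit A → queue [M, I]
Visit M → queue [I]
Visit I → queue []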